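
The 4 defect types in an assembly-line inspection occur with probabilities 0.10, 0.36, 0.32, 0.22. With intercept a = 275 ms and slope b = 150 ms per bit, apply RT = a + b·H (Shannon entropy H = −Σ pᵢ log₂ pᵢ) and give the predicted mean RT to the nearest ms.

555 ms

H = 0.10·log₂(1/0.10) + 0.36·log₂(1/0.36) + 0.32·log₂(1/0.32) + 0.22·log₂(1/0.22) = 1.8694 bits.
RT = 275 + 150 × 1.8694 = 555.41 ms.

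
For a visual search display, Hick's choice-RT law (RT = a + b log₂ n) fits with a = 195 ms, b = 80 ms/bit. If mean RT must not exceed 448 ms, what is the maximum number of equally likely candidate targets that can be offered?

80·log₂ n ≤ 448 − 195 = 253, giving log₂ n ≤ 3.1625 and n ≤ 8.954. The largest whole number is 8.

8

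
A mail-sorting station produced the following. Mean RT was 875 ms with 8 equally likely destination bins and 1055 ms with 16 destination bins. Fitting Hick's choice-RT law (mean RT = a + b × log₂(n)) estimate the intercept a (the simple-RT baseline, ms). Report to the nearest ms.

335 ms

The slope on a log₂ axis is (1055 − 875) / (4 − 3) = 180 ms/bit.
a = RT₁ − b·log₂ n₁ = 875 − 180 × 3 = 335.000 ms.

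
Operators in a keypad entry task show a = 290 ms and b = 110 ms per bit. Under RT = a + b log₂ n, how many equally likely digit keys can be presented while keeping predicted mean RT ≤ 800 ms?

110·log₂ n ≤ 800 − 290 = 510, giving log₂ n ≤ 4.6364 and n ≤ 24.871. The largest whole number is 24.

24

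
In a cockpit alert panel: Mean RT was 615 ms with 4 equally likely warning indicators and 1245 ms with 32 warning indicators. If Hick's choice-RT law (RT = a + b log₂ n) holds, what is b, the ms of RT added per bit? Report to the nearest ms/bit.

b = (RT₂ − RT₁)/(log₂ n₂ − log₂ n₁) = (1245 − 615)/(5 − 2) = 210 ms/bit.

210 ms/bit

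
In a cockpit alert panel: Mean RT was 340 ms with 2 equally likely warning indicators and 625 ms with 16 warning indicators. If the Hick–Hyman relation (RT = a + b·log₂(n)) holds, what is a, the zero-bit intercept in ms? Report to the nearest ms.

245 ms

The slope on a log₂ axis is (625 − 340) / (4 − 1) = 95 ms/bit.
a = RT₁ − b·log₂ n₁ = 340 − 95 × 1 = 245.000 ms.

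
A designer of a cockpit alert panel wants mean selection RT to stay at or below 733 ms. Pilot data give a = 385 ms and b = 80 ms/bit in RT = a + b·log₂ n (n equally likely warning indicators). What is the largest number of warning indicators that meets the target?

80·log₂ n ≤ 733 − 385 = 348, giving log₂ n ≤ 4.3500 and n ≤ 20.393. The largest whole number is 20.

20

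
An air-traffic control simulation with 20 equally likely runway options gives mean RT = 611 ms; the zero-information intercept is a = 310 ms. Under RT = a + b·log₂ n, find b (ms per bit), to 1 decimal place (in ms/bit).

69.6 ms/bit

log₂(20) = 4.3219 bits.
b = (RT − a)/log₂ n = (611 − 310) / 4.3219 = 69.645 ms/bit.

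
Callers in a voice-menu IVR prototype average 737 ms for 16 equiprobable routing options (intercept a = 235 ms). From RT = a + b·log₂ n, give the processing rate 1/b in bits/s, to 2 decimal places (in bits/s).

b = (737 − 235)/log₂ 16 = 502/4 = 125.500 ms per bit = 0.12550 s/bit; the reciprocal is 7.968 bits/s.

7.97 bits/s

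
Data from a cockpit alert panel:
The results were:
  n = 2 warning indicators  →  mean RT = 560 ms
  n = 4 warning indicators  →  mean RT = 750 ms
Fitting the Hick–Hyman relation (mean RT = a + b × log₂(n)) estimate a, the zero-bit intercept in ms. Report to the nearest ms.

Slope: b = (750 − 560) / (log₂ 4 − log₂ 2) = 190/1.0000 = 190 ms/bit.
a = RT₁ − b·log₂ n₁ = 560 − 190 × 1 = 370.000 ms.

370 ms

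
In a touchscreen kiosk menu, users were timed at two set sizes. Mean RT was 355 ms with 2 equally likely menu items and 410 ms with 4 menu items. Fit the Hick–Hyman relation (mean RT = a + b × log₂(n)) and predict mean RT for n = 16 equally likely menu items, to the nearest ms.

520 ms

RT is linear in log₂ n, so two points fix the line:
  b = (410 − 355) / (log₂ 4 − log₂ 2) = 55 / (2 − 1) = 55 ms/bit
  a = 355 − 55 × 1 = 300 ms
Then RT(16) = 300 + 55 × log₂ 16 = 300 + 55 × 4 ≈ 520.000 ms.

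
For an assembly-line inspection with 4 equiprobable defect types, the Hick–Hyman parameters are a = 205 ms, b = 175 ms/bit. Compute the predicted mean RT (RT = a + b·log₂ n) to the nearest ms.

555 ms

log₂(4) = 2 bits, so RT = 205 + 175 × 2 ≈ 555.000 ms.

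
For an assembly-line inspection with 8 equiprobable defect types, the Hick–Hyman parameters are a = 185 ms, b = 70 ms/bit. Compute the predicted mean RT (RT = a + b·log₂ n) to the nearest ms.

log₂(8) = 3 bits, so RT = 185 + 70 × 3 ≈ 395.000 ms.

395 ms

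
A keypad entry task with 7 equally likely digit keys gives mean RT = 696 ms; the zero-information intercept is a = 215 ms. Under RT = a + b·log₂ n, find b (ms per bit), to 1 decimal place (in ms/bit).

b = (696 − 215) / log₂(7) = 481 / 2.8074 = 171.336 ms/bit.

171.3 ms/bit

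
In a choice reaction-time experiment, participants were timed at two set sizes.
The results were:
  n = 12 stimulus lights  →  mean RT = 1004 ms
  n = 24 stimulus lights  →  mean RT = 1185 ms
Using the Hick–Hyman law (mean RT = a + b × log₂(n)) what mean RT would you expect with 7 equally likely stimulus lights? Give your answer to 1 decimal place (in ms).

863.3 ms

RT is linear in log₂ n, so two points fix the line:
  b = (1185 − 1004) / (log₂ 24 − log₂ 12) = 181 / (4.5850 − 3.5850) = 181.000 ms/bit
  a = 1004 − 181.000 × 3.5850 = 355.122 ms
Then RT(7) = 355.122 + 181.000 × log₂ 7 = 355.122 + 181.000 × 2.8074 ≈ 863.253 ms.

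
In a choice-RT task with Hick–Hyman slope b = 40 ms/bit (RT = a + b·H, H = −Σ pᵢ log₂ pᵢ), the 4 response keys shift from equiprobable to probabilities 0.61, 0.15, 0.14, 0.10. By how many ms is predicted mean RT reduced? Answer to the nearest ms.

17 ms

The RT saving is b·ΔH. Equiprobable H₀ = log₂(4) = 2.0000 bits; with the given probabilities H = 1.5749 bits.
b·(H₀ − H) = 40 × (2.0000 − 1.5749) = 17.01 ms.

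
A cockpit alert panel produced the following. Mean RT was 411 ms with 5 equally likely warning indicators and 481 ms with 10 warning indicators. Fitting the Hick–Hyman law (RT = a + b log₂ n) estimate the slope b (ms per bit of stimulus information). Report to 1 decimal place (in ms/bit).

Slope: b = (481 − 411) / (log₂ 10 − log₂ 5) = 70/1.0000 = 70.000 ms/bit.

70.0 ms/bit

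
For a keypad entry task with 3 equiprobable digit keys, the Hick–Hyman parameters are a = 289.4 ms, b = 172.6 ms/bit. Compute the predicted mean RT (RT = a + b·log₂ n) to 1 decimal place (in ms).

563.0 ms

log₂(3) = 1.5850 bits, so RT = 289.4 + 172.6 × 1.5850 ≈ 562.965 ms.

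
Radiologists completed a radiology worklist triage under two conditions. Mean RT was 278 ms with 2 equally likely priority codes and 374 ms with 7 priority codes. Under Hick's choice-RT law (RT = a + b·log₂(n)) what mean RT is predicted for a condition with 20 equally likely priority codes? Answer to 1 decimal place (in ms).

Solve the two-equation system in a and b:
  b = (374 − 278) / (log₂ 7 − log₂ 2) = 96 / (2.8074 − 1) = 53.116 ms/bit
  a = 278 − 53.116 × 1 = 224.884 ms
Then RT(20) = 224.884 + 53.116 × log₂ 20 = 224.884 + 53.116 × 4.3219 ≈ 454.449 ms.

454.4 ms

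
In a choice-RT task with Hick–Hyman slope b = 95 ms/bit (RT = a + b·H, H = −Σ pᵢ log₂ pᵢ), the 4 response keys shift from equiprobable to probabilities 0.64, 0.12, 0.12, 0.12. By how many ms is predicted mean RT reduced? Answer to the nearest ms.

Equiprobable entropy H₀ = log₂ 4 = 2.0000 bits.
Skewed entropy H = −Σ pᵢ log₂ pᵢ = 1.5133 bits.
ΔRT = b·(H₀ − H) = 95 × 0.4867 = 46.24 ms.

46 ms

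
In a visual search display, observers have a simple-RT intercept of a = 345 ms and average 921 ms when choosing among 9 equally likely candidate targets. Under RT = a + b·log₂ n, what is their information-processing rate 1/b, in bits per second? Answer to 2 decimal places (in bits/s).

b = (921 − 345)/log₂ 9 = 576/3.1699 = 181.708 ms per bit = 0.18171 s/bit; the reciprocal is 5.503 bits/s.

5.50 bits/s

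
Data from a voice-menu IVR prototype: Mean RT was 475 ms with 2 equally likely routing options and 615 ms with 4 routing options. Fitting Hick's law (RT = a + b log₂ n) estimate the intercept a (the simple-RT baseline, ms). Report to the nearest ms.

335 ms

The slope on a log₂ axis is (615 − 475) / (2 − 1) = 140 ms/bit.
Intercept: a = 475 − 140·log₂(2) = 335.000 ms.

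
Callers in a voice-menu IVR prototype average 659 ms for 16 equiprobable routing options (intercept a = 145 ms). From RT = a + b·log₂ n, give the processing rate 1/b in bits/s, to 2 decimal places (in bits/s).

7.78 bits/s

Choice component = 659 − 145 = 514 ms over log₂(16) = 4 bits.
b = 514 / 4 = 128.500 ms/bit, so 1/b = 7.782 bits/s.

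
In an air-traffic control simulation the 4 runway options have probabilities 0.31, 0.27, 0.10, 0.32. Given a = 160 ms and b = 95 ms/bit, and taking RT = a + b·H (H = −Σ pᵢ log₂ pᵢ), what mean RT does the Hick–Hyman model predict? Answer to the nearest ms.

340 ms

Entropy contributions −pᵢ log₂ pᵢ: 0.5238, 0.5100, 0.3322, 0.5260; sum H = 1.8920 bits.
RT = a + bH = 160 + 95·1.8920 = 339.74 ms.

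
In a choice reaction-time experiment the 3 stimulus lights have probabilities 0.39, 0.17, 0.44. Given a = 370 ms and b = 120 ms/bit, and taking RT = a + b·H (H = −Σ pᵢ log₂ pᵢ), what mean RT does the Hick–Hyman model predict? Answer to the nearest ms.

Entropy contributions −pᵢ log₂ pᵢ: 0.5298, 0.4346, 0.5211; sum H = 1.4855 bits.
RT = a + bH = 370 + 120·1.4855 = 548.26 ms.

548 ms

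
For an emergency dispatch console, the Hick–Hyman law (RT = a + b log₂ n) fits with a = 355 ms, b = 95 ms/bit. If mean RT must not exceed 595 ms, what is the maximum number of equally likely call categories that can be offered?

95·log₂ n ≤ 595 − 355 = 240, giving log₂ n ≤ 2.5263 and n ≤ 5.761. The largest whole number is 5.

5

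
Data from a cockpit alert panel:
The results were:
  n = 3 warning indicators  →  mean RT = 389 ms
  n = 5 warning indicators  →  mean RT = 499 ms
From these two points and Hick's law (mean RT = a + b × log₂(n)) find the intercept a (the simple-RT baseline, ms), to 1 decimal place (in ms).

152.4 ms

The slope on a log₂ axis is (499 − 389) / (2.3219 − 1.5850) = 149.261 ms/bit.
Intercept: a = 389 − 149.261·log₂(3) = 152.427 ms.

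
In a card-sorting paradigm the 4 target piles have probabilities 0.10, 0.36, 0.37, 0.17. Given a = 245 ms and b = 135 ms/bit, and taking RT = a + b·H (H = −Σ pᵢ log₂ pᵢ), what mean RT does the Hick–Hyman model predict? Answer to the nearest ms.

492 ms

Entropy contributions −pᵢ log₂ pᵢ: 0.3322, 0.5306, 0.5307, 0.4346; sum H = 1.8281 bits.
RT = a + bH = 245 + 135·1.8281 = 491.80 ms.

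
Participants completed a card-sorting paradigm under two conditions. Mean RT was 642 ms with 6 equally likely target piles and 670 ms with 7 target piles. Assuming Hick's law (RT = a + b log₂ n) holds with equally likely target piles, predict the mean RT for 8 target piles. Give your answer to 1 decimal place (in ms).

RT is linear in log₂ n, so two points fix the line:
  b = (670 − 642) / (log₂ 7 − log₂ 6) = 28 / (2.8074 − 2.5850) = 125.904 ms/bit
  a = 642 − 125.904 × 2.5850 = 316.544 ms
Then RT(8) = 316.544 + 125.904 × log₂ 8 = 316.544 + 125.904 × 3 ≈ 694.255 ms.

694.3 ms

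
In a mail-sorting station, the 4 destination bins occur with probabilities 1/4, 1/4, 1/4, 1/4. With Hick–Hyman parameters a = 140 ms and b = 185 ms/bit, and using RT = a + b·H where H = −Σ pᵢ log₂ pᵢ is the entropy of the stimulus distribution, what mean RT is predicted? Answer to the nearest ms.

510 ms

Each term −pᵢ log₂ pᵢ: 0.25·2 + 0.25·2 + 0.25·2 + 0.25·2; summed, H = 2.000 bits.
Mean RT = a + bH = 140 + 185·2.000 = 510.00 ms.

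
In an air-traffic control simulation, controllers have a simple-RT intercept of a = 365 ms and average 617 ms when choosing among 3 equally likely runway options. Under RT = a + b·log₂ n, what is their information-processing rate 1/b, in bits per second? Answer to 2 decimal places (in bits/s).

b = (617 − 365)/log₂ 3 = 252/1.5850 = 158.994 ms per bit = 0.15899 s/bit; the reciprocal is 6.290 bits/s.

6.29 bits/s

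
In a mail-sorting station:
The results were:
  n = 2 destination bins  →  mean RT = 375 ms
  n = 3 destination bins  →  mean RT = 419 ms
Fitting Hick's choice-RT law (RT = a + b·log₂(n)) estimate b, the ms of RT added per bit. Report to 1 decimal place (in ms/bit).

75.2 ms/bit

Slope: b = (419 − 375) / (log₂ 3 − log₂ 2) = 44/0.5850 = 75.218 ms/bit.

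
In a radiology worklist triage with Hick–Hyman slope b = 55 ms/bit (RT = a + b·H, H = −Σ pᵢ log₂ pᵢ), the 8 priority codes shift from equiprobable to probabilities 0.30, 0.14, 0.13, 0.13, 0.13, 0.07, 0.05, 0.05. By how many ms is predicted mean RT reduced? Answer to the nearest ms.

13 ms

Equiprobable entropy H₀ = log₂ 8 = 3.0000 bits.
Skewed entropy H = −Σ pᵢ log₂ pᵢ = 2.7669 bits.
ΔRT = b·(H₀ − H) = 55 × 0.2331 = 12.82 ms.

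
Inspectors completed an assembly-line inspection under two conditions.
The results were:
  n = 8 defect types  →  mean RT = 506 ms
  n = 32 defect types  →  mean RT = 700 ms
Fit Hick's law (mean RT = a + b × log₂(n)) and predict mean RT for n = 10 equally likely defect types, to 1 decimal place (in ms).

537.2 ms

With log₂ n on the abscissa the relation is linear; from the two conditions:
  b = (700 − 506) / (log₂ 32 − log₂ 8) = 194 / (5 − 3) = 97.000 ms/bit
  a = 506 − 97.000 × 3 = 215.000 ms
Then RT(10) = 215.000 + 97.000 × log₂ 10 = 215.000 + 97.000 × 3.3219 ≈ 537.227 ms.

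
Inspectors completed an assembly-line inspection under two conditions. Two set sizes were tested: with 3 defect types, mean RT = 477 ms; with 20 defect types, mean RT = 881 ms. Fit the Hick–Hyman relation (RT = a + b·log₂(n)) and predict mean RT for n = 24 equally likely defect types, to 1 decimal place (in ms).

Solve the two-equation system in a and b:
  b = (881 − 477) / (log₂ 20 − log₂ 3) = 404 / (4.3219 − 1.5850) = 147.609 ms/bit
  a = 477 − 147.609 × 1.5850 = 243.046 ms
Then RT(24) = 243.046 + 147.609 × log₂ 24 = 243.046 + 147.609 × 4.5850 ≈ 919.826 ms.

919.8 ms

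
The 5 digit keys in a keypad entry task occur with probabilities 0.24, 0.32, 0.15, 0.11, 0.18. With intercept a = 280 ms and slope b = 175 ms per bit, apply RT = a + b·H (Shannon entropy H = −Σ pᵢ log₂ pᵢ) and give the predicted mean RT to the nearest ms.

670 ms

Entropy contributions −pᵢ log₂ pᵢ: 0.4941, 0.5260, 0.4105, 0.3503, 0.4453; sum H = 2.2263 bits.
RT = a + bH = 280 + 175·2.2263 = 669.60 ms.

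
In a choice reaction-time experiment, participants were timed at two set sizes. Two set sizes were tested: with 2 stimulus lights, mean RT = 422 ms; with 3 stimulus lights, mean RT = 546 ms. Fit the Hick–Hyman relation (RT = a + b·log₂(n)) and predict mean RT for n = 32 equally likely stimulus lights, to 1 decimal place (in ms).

Solve the two-equation system in a and b:
  b = (546 − 422) / (log₂ 3 − log₂ 2) = 124 / (1.5850 − 1) = 211.979 ms/bit
  a = 422 − 211.979 × 1 = 210.021 ms
Then RT(32) = 210.021 + 211.979 × log₂ 32 = 210.021 + 211.979 × 5 ≈ 1269.918 ms.

1269.9 ms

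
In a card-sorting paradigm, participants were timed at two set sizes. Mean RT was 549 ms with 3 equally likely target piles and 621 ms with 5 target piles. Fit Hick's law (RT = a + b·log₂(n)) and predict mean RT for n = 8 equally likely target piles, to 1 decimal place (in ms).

With log₂ n on the abscissa the relation is linear; from the two conditions:
  b = (621 − 549) / (log₂ 5 − log₂ 3) = 72 / (2.3219 − 1.5850) = 97.698 ms/bit
  a = 549 − 97.698 × 1.5850 = 394.152 ms
Then RT(8) = 394.152 + 97.698 × log₂ 8 = 394.152 + 97.698 × 3 ≈ 687.246 ms.

687.2 ms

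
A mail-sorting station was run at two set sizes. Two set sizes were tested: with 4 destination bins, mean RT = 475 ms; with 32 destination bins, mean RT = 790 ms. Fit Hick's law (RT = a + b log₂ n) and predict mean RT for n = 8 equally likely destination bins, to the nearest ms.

RT is linear in log₂ n, so two points fix the line:
  b = (790 − 475) / (log₂ 32 − log₂ 4) = 315 / (5 − 2) = 105 ms/bit
  a = 475 − 105 × 2 = 265 ms
Then RT(8) = 265 + 105 × log₂ 8 = 265 + 105 × 3 ≈ 580.000 ms.

580 ms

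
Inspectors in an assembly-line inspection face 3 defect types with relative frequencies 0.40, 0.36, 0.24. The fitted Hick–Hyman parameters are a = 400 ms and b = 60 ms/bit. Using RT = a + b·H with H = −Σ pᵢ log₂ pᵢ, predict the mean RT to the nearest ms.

493 ms

H = 0.40·log₂(1/0.40) + 0.36·log₂(1/0.36) + 0.24·log₂(1/0.24) = 1.5535 bits.
RT = 400 + 60 × 1.5535 = 493.21 ms.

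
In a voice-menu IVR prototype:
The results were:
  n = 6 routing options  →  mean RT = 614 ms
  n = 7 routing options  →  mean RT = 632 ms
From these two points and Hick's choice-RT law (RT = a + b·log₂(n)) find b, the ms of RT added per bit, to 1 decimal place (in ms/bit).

b = (RT₂ − RT₁)/(log₂ n₂ − log₂ n₁) = (632 − 614)/(2.8074 − 2.5850) = 80.938 ms/bit.

80.9 ms/bit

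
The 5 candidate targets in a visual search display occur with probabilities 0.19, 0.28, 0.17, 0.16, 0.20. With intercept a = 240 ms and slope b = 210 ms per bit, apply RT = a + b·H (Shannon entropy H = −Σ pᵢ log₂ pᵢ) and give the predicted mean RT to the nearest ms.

721 ms

Entropy contributions −pᵢ log₂ pᵢ: 0.4552, 0.5142, 0.4346, 0.4230, 0.4644; sum H = 2.2914 bits.
RT = a + bH = 240 + 210·2.2914 = 721.20 ms.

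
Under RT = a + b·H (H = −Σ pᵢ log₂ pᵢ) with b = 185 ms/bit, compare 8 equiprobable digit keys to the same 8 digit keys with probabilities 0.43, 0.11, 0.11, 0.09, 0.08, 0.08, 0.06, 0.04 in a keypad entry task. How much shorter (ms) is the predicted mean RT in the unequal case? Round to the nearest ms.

The RT saving is b·ΔH. Equiprobable H₀ = log₂(8) = 3.0000 bits; with the given probabilities H = 2.5491 bits.
b·(H₀ − H) = 185 × (3.0000 − 2.5491) = 83.42 ms.

83 ms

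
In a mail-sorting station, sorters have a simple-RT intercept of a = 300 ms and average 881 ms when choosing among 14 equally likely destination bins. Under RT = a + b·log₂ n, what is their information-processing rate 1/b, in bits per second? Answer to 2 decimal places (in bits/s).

6.55 bits/s

Choice component = 881 − 300 = 581 ms over log₂(14) = 3.8074 bits.
b = 581 / 3.8074 = 152.599 ms/bit, so 1/b = 6.553 bits/s.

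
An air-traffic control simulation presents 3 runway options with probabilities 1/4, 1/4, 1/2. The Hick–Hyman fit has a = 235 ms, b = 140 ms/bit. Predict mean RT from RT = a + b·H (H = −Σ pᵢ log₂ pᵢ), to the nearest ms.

H = −Σ pᵢ log₂ pᵢ = 0.25·2 + 0.25·2 + 0.5·1 = 1.500 bits.
RT = 235 + 140 × 1.500 = 445.00 ms.

445 ms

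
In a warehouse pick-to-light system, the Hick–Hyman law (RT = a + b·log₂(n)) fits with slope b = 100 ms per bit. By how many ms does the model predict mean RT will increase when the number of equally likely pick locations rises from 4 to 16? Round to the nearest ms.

The intercept a cancels: ΔRT = b·(log₂ n₂ − log₂ n₁) = b·log₂(n₂/n₁).
log₂(16) − log₂(4) = log₂(16/4) = log₂(4) = 2.
ΔRT = 100 × 2.0000 = 200.000 ms.

200 ms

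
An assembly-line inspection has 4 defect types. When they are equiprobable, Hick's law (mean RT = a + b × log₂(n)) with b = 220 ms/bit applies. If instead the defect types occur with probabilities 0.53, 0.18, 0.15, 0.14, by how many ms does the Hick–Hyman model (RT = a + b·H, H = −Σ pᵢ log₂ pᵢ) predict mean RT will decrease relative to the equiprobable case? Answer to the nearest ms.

Equiprobable entropy H₀ = log₂ 4 = 2.0000 bits.
Skewed entropy H = −Σ pᵢ log₂ pᵢ = 1.7384 bits.
ΔRT = b·(H₀ − H) = 220 × 0.2616 = 57.55 ms.

58 ms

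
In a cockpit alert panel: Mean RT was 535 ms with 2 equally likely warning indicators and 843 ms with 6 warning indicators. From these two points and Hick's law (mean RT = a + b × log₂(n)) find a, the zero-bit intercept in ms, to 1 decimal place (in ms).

340.7 ms

b = (RT₂ − RT₁)/(log₂ n₂ − log₂ n₁) = (843 − 535)/(2.5850 − 1) = 194.326 ms/bit.
a = RT₁ − b·log₂ n₁ = 535 − 194.326 × 1 = 340.674 ms.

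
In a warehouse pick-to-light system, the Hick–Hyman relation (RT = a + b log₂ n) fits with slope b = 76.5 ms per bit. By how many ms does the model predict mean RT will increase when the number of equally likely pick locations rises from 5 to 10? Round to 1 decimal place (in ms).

ΔRT = (a + b log₂ n₂) − (a + b log₂ n₁) = b·(log₂ n₂ − log₂ n₁).
log₂(10) − log₂(5) = log₂(10/5) = log₂(2) = 1.
ΔRT = 76.5 × 1.0000 = 76.500 ms.

76.5 ms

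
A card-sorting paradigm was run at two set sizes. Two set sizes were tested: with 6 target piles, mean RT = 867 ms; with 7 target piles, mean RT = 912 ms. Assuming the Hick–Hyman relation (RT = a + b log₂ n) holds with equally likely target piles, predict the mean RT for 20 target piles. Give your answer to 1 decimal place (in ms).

Fit slope and intercept:
  b = (912 − 867) / (log₂ 7 − log₂ 6) = 45 / (2.8074 − 2.5850) = 202.345 ms/bit
  a = 867 − 202.345 × 2.5850 = 343.946 ms
Then RT(20) = 343.946 + 202.345 × log₂ 20 = 343.946 + 202.345 × 4.3219 ≈ 1218.466 ms.

1218.5 ms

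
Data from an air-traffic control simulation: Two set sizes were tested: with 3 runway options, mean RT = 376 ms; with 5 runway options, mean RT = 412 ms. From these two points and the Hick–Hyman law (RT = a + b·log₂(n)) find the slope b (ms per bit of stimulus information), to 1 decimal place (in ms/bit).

Slope: b = (412 − 376) / (log₂ 5 − log₂ 3) = 36/0.7370 = 48.849 ms/bit.

48.8 ms/bit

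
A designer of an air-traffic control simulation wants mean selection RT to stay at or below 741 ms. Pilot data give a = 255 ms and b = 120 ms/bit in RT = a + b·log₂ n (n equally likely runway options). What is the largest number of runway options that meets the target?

Set 255 + 120·log₂ n ≤ 741 → log₂ n ≤ (741 − 255)/120 = 4.0500.
So n ≤ 2^4.0500 = 16.564; the largest integer n is 16.

16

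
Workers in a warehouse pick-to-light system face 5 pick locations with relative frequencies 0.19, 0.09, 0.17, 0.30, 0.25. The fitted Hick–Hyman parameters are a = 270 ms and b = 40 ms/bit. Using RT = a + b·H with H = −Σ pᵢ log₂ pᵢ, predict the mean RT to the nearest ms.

359 ms

Entropy contributions −pᵢ log₂ pᵢ: 0.4552, 0.3127, 0.4346, 0.5211, 0.5000; sum H = 2.2236 bits.
RT = a + bH = 270 + 40·2.2236 = 358.94 ms.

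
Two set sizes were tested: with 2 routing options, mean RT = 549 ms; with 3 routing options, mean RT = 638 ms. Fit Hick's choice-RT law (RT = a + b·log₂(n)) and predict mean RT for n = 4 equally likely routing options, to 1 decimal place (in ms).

701.1 ms

Solve the two-equation system in a and b:
  b = (638 − 549) / (log₂ 3 − log₂ 2) = 89 / (1.5850 − 1) = 152.147 ms/bit
  a = 549 − 152.147 × 1 = 396.853 ms
Then RT(4) = 396.853 + 152.147 × log₂ 4 = 396.853 + 152.147 × 2 ≈ 701.147 ms.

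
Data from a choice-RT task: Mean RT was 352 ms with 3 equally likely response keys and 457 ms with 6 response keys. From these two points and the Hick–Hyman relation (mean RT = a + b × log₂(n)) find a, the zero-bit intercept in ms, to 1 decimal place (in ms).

185.6 ms

Slope: b = (457 − 352) / (log₂ 6 − log₂ 3) = 105/1.0000 = 105.000 ms/bit.
Intercept: a = 352 − 105.000·log₂(3) = 185.579 ms.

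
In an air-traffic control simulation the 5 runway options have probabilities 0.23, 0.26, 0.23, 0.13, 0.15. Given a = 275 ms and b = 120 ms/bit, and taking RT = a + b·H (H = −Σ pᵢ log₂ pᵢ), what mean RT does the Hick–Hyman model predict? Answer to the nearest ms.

Entropy contributions −pᵢ log₂ pᵢ: 0.4877, 0.5053, 0.4877, 0.3826, 0.4105; sum H = 2.2738 bits.
RT = a + bH = 275 + 120·2.2738 = 547.86 ms.

548 ms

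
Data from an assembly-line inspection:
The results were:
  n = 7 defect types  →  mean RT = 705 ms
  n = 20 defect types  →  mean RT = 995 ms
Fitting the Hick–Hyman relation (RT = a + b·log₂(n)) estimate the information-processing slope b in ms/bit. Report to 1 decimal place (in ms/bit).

191.5 ms/bit

Slope: b = (995 − 705) / (log₂ 20 − log₂ 7) = 290/1.5146 = 191.473 ms/bit.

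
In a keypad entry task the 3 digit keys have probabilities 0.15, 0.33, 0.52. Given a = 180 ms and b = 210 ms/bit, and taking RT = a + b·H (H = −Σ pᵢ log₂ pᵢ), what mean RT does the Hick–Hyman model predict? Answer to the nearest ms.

480 ms

Entropy contributions −pᵢ log₂ pᵢ: 0.4105, 0.5278, 0.4906; sum H = 1.4289 bits.
RT = a + bH = 180 + 210·1.4289 = 480.08 ms.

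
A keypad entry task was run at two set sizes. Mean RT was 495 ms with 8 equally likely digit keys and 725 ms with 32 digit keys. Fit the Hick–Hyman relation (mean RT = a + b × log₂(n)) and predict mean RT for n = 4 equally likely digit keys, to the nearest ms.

380 ms

Solve the two-equation system in a and b:
  b = (725 − 495) / (log₂ 32 − log₂ 8) = 230 / (5 − 3) = 115 ms/bit
  a = 495 − 115 × 3 = 150 ms
Then RT(4) = 150 + 115 × log₂ 4 = 150 + 115 × 2 ≈ 380.000 ms.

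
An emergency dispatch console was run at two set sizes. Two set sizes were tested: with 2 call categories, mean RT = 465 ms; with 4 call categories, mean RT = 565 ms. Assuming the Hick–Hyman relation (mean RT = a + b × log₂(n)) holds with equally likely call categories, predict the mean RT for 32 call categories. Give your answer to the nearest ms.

865 ms

Solve the two-equation system in a and b:
  b = (565 − 465) / (log₂ 4 − log₂ 2) = 100 / (2 − 1) = 100 ms/bit
  a = 465 − 100 × 1 = 365 ms
Then RT(32) = 365 + 100 × log₂ 32 = 365 + 100 × 5 ≈ 865.000 ms.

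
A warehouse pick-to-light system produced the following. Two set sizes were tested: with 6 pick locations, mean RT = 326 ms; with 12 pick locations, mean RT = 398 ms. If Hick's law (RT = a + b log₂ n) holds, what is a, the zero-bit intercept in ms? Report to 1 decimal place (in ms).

b = (RT₂ − RT₁)/(log₂ n₂ − log₂ n₁) = (398 − 326)/(3.5850 − 2.5850) = 72.000 ms/bit.
Intercept: a = 326 − 72.000·log₂(6) = 139.883 ms.

139.9 ms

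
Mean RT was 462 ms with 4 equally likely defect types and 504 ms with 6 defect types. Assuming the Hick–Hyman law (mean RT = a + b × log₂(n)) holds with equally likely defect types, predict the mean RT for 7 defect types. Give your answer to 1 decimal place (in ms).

520.0 ms

With log₂ n on the abscissa the relation is linear; from the two conditions:
  b = (504 − 462) / (log₂ 6 − log₂ 4) = 42 / (2.5850 − 2) = 71.799 ms/bit
  a = 462 − 71.799 × 2 = 318.401 ms
Then RT(7) = 318.401 + 71.799 × log₂ 7 = 318.401 + 71.799 × 2.8074 ≈ 519.968 ms.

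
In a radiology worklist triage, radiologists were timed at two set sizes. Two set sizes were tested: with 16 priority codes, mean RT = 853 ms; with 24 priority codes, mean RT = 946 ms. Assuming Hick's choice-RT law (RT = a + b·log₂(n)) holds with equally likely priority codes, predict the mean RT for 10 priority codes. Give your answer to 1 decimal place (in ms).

745.2 ms

Fit slope and intercept:
  b = (946 − 853) / (log₂ 24 − log₂ 16) = 93 / (4.5850 − 4) = 158.985 ms/bit
  a = 853 − 158.985 × 4 = 217.062 ms
Then RT(10) = 217.062 + 158.985 × log₂ 10 = 217.062 + 158.985 × 3.3219 ≈ 745.197 ms.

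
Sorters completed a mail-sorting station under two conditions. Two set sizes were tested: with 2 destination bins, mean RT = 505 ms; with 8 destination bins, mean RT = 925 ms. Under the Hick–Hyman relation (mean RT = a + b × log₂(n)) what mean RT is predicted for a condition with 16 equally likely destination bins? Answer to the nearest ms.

1135 ms

With log₂ n on the abscissa the relation is linear; from the two conditions:
  b = (925 − 505) / (log₂ 8 − log₂ 2) = 420 / (3 − 1) = 210 ms/bit
  a = 505 − 210 × 1 = 295 ms
Then RT(16) = 295 + 210 × log₂ 16 = 295 + 210 × 4 ≈ 1135.000 ms.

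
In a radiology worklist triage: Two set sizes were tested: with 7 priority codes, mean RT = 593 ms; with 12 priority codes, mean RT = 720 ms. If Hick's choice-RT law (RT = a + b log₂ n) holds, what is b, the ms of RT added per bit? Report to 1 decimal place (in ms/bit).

b = (RT₂ − RT₁)/(log₂ n₂ − log₂ n₁) = (720 − 593)/(3.5850 − 2.8074) = 163.321 ms/bit.

163.3 ms/bit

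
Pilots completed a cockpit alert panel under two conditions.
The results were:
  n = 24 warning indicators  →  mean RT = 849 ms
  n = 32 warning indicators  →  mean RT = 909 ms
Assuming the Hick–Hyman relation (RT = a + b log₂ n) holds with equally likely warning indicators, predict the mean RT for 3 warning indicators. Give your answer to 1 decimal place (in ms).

RT is linear in log₂ n, so two points fix the line:
  b = (909 − 849) / (log₂ 32 − log₂ 24) = 60 / (5 − 4.5850) = 144.565 ms/bit
  a = 849 − 144.565 × 4.5850 = 186.174 ms
Then RT(3) = 186.174 + 144.565 × log₂ 3 = 186.174 + 144.565 × 1.5850 ≈ 415.304 ms.

415.3 ms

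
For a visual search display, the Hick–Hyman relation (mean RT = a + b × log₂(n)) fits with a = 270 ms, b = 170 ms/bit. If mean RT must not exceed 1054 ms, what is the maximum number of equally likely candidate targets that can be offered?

Information budget: (1054 − 270)/170 = 4.6118 bits, so n ≤ 2^4.6118 = 24.450 → at most 24.

24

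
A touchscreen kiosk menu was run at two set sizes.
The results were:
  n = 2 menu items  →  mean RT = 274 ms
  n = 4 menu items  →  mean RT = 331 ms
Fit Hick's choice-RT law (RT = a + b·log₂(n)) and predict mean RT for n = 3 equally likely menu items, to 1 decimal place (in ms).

RT is linear in log₂ n, so two points fix the line:
  b = (331 − 274) / (log₂ 4 − log₂ 2) = 57 / (2 − 1) = 57.000 ms/bit
  a = 274 − 57.000 × 1 = 217.000 ms
Then RT(3) = 217.000 + 57.000 × log₂ 3 = 217.000 + 57.000 × 1.5850 ≈ 307.343 ms.

307.3 ms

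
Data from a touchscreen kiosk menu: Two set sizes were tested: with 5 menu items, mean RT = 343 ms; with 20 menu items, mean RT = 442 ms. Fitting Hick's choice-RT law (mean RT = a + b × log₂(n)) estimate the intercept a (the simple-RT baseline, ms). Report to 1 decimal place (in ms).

228.1 ms

b = (RT₂ − RT₁)/(log₂ n₂ − log₂ n₁) = (442 − 343)/(4.3219 − 2.3219) = 49.500 ms/bit.
a = RT₁ − b·log₂ n₁ = 343 − 49.500 × 2.3219 = 228.065 ms.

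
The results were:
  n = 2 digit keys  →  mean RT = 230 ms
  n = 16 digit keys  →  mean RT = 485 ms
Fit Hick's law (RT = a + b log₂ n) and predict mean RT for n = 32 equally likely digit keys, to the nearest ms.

Fit slope and intercept:
  b = (485 − 230) / (log₂ 16 − log₂ 2) = 255 / (4 − 1) = 85 ms/bit
  a = 230 − 85 × 1 = 145 ms
Then RT(32) = 145 + 85 × log₂ 32 = 145 + 85 × 5 ≈ 570.000 ms.

570 ms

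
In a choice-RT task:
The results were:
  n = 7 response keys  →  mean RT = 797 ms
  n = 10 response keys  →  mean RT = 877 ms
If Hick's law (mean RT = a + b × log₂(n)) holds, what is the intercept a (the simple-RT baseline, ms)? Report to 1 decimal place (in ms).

360.5 ms

b = (RT₂ − RT₁)/(log₂ n₂ − log₂ n₁) = (877 − 797)/(3.3219 − 2.8074) = 155.469 ms/bit.
Intercept: a = 797 − 155.469·log₂(7) = 360.544 ms.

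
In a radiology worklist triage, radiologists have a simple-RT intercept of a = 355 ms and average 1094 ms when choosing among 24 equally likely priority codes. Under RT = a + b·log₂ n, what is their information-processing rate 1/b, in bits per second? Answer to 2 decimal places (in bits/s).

Choice component = 1094 − 355 = 739 ms over log₂(24) = 4.5850 bits.
b = 739 / 4.5850 = 161.179 ms/bit, so 1/b = 6.204 bits/s.

6.20 bits/s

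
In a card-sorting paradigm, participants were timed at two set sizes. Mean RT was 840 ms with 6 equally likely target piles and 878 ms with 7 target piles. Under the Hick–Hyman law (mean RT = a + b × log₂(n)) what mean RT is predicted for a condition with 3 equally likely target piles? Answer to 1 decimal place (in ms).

Solve the two-equation system in a and b:
  b = (878 − 840) / (log₂ 7 − log₂ 6) = 38 / (2.8074 − 2.5850) = 170.869 ms/bit
  a = 840 − 170.869 × 2.5850 = 398.310 ms
Then RT(3) = 398.310 + 170.869 × log₂ 3 = 398.310 + 170.869 × 1.5850 ≈ 669.131 ms.

669.1 ms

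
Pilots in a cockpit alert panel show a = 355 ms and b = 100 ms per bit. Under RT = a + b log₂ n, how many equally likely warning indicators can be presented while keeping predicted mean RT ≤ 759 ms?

Information budget: (759 − 355)/100 = 4.0400 bits, so n ≤ 2^4.0400 = 16.450 → at most 16.

16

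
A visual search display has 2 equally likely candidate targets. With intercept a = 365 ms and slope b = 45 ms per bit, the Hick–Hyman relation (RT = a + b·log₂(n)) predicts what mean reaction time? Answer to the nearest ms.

410 ms

log₂(2) = 1 bits, so RT = 365 + 45 × 1 ≈ 410.000 ms.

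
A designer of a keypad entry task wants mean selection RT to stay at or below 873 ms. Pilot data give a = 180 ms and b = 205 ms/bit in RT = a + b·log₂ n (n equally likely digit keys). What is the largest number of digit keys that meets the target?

205·log₂ n ≤ 873 − 180 = 693, giving log₂ n ≤ 3.3805 and n ≤ 10.414. The largest whole number is 10.

10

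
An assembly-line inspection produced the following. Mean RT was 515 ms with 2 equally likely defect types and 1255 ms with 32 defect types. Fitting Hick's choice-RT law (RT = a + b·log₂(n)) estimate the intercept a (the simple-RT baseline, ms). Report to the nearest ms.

b = (RT₂ − RT₁)/(log₂ n₂ − log₂ n₁) = (1255 − 515)/(5 − 1) = 185 ms/bit.
a = RT₁ − b·log₂ n₁ = 515 − 185 × 1 = 330.000 ms.

330 ms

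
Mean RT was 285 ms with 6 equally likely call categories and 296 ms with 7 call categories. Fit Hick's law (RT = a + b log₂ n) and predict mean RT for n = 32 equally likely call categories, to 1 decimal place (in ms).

Solve the two-equation system in a and b:
  b = (296 − 285) / (log₂ 7 − log₂ 6) = 11 / (2.8074 − 2.5850) = 49.462 ms/bit
  a = 285 − 49.462 × 2.5850 = 157.142 ms
Then RT(32) = 157.142 + 49.462 × log₂ 32 = 157.142 + 49.462 × 5 ≈ 404.453 ms.

404.5 ms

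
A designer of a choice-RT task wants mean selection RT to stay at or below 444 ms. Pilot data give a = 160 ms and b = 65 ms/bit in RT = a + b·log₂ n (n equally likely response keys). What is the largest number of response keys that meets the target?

20

65·log₂ n ≤ 444 − 160 = 284, giving log₂ n ≤ 4.3692 and n ≤ 20.667. The largest whole number is 20.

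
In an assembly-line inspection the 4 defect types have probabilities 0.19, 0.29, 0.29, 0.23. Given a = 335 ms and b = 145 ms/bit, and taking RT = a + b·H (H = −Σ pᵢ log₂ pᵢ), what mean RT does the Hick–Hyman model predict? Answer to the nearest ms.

Entropy contributions −pᵢ log₂ pᵢ: 0.4552, 0.5179, 0.5179, 0.4877; sum H = 1.9787 bits.
RT = a + bH = 335 + 145·1.9787 = 621.91 ms.

622 ms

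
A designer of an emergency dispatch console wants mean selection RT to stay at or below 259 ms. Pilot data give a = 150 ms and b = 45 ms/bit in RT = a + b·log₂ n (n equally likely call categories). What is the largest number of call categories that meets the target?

Information budget: (259 − 150)/45 = 2.4222 bits, so n ≤ 2^2.4222 = 5.360 → at most 5.

5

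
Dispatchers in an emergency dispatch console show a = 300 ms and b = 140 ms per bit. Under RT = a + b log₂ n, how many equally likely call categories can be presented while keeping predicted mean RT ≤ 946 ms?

140·log₂ n ≤ 946 − 300 = 646, giving log₂ n ≤ 4.6143 and n ≤ 24.493. The largest whole number is 24.

24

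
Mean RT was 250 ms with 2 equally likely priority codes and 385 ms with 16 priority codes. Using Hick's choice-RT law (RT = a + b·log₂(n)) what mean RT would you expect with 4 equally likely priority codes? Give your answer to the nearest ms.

295 ms

Solve the two-equation system in a and b:
  b = (385 − 250) / (log₂ 16 − log₂ 2) = 135 / (4 − 1) = 45 ms/bit
  a = 250 − 45 × 1 = 205 ms
Then RT(4) = 205 + 45 × log₂ 4 = 205 + 45 × 2 ≈ 295.000 ms.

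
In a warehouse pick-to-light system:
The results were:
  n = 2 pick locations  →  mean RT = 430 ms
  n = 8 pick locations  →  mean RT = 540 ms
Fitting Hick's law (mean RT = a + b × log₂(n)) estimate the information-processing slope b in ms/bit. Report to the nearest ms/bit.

The slope on a log₂ axis is (540 − 430) / (3 − 1) = 55 ms/bit.

55 ms/bit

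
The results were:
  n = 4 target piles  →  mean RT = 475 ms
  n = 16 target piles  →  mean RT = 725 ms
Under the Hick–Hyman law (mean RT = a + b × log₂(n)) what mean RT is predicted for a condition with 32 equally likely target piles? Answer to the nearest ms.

850 ms

Fit slope and intercept:
  b = (725 − 475) / (log₂ 16 − log₂ 4) = 250 / (4 − 2) = 125 ms/bit
  a = 475 − 125 × 2 = 225 ms
Then RT(32) = 225 + 125 × log₂ 32 = 225 + 125 × 5 ≈ 850.000 ms.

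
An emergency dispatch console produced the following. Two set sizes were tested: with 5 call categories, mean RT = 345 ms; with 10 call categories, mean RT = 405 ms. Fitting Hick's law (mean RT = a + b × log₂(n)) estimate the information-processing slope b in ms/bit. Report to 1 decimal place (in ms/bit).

60.0 ms/bit

The slope on a log₂ axis is (405 − 345) / (3.3219 − 2.3219) = 60.000 ms/bit.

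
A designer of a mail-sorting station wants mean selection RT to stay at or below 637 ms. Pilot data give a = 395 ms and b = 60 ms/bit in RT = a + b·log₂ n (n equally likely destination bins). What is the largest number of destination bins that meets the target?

Set 395 + 60·log₂ n ≤ 637 → log₂ n ≤ (637 − 395)/60 = 4.0333.
So n ≤ 2^4.0333 = 16.374; the largest integer n is 16.

16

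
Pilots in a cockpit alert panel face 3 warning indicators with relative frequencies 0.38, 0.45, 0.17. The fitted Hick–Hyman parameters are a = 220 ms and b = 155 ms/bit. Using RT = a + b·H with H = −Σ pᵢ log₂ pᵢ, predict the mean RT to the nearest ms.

450 ms

Entropy contributions −pᵢ log₂ pᵢ: 0.5305, 0.5184, 0.4346; sum H = 1.4834 bits.
RT = a + bH = 220 + 155·1.4834 = 449.93 ms.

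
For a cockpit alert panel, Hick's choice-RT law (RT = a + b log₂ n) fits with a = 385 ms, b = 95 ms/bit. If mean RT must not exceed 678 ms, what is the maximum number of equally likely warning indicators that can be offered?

8

Set 385 + 95·log₂ n ≤ 678 → log₂ n ≤ (678 − 385)/95 = 3.0842.
So n ≤ 2^3.0842 = 8.481; the largest integer n is 8.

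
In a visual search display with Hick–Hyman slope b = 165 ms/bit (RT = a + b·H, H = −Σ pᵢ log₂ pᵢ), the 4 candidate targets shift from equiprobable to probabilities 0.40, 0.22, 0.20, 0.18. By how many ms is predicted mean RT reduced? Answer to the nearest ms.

Equiprobable entropy H₀ = log₂ 4 = 2.0000 bits.
Skewed entropy H = −Σ pᵢ log₂ pᵢ = 1.9190 bits.
ΔRT = b·(H₀ − H) = 165 × 0.0810 = 13.36 ms.

13 ms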